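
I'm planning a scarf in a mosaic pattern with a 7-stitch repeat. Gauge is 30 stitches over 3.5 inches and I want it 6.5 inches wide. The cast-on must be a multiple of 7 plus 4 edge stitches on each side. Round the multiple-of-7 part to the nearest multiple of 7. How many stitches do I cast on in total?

CO 57 sts.

30 / 3.5 = 8.571 sts per inch.
6.5 × 8.571 = 55.71 sts.
Less 8 edge sts → 47.71 for the repeat.
Nearest multiple of 7: 49.
Add back 8 edge sts → 57.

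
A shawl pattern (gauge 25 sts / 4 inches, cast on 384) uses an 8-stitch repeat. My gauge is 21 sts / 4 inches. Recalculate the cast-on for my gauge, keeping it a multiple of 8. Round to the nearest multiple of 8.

384 × 21 / 25 = 322.56.
Nearest multiple of 8: 320.

CO 320 sts.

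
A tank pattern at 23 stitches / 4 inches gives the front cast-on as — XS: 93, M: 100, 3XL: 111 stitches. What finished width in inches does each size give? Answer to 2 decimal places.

23/4 = 5.75 sts per in.
XS: 93 / 5.75 = 16.174 → 16.17 in.
M: 100 / 5.75 = 17.391 → 17.39 in.
3XL: 111 / 5.75 = 19.304 → 19.30 in.

XS 16.17 inches; M 17.39 inches; 3XL 19.30 inches.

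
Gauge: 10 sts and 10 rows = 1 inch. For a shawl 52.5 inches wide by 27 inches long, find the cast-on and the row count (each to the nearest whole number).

Cast on 525 stitches and work 270 rows.

Stitch gauge = 10/1 = 10 sts/in; 52.5 × 10 = 525.00 → 525 sts.
Row gauge = 10/1 = 10 rows/in; 27 × 10 = 270.00 → 270 rows.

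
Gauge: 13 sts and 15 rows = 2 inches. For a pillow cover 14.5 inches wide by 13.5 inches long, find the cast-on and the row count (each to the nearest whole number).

Stitch gauge = 13/2 = 6.5 sts/in; 14.5 × 6.5 = 94.25 → 94 sts.
Row gauge = 15/2 = 7.5 rows/in; 13.5 × 7.5 = 101.25 → 101 rows.

Cast on 94 stitches and work 101 rows.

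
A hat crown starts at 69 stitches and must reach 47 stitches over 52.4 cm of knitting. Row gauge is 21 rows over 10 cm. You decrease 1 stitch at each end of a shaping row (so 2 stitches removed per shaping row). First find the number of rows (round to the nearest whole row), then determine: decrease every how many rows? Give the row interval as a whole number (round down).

Decrease every 10th row.

Rows = 52.4 × 2.1 = 110.0 → 110 rows.
Stitches to remove: 22 → 11 shaping rows (at 2 st each).
110 / 11 = 10.00 → every 10 rows.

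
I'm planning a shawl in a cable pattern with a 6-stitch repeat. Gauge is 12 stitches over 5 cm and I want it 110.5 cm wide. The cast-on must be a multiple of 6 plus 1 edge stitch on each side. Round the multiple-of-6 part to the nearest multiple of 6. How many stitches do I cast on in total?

12 / 5 = 2.4 sts per cm.
110.5 × 2.4 = 265.20 sts.
Less 2 edge sts → 263.20 for the repeat.
Nearest multiple of 6: 264.
Add back 2 edge sts → 266.

266 stitches.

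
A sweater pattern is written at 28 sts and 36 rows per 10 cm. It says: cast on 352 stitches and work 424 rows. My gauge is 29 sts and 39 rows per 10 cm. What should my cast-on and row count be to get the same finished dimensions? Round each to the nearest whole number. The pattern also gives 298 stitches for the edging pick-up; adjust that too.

Cast on 365 stitches; work 459 rows; edging pick-up 309 stitches.

Stitches: 352 × 29/28 = 364.57 → 365.
Rows: 424 × 39/36 = 459.33 → 459.
edging pick-up: 298 × 29/28 = 308.64 → 309.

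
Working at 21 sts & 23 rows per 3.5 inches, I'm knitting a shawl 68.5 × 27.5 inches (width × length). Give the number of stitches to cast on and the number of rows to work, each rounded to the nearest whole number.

Stitch gauge = 21/3.5 = 6 sts/in; 68.5 × 6 = 411.00 → 411 sts.
Row gauge = 23/3.5 = 6.571 rows/in; 27.5 × 6.571 = 180.71 → 181 rows.

Cast on 411 stitches and work 181 rows.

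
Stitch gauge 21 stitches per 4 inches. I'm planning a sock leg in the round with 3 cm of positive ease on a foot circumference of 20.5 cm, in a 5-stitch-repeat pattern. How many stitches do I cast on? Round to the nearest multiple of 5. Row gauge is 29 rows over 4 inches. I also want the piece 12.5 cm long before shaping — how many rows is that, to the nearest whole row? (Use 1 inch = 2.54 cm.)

Cast on 50 stitches; work 36 rows.

Finished = 20.5 + 3 = 23.5 cm.
23.5 cm × 1/2.54 = 9.25 inches.
21/4 = 5.25 sts per in; 9.25 × 5.25 = 48.57 sts.
Nearest multiple of 5 → 50.
12.5 cm = 4.92 inches; × 7.25 = 35.68 → 36 rows.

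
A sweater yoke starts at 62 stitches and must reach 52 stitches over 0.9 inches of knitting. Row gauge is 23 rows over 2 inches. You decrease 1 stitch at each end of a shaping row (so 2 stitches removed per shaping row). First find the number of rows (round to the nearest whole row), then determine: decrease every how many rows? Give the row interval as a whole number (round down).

Decrease every 2nd row.

Rows = 0.9 × 11.5 = 10.3 → 10 rows.
Stitches to remove: 10 → 5 shaping rows (at 2 st each).
10 / 5 = 2.00 → every 2 rows.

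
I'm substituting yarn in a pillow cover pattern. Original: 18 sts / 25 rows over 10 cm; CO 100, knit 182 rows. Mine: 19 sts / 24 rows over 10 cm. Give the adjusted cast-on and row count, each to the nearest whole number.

Cast on 106 stitches; work 175 rows.

Stitches: 100 × 19/18 = 105.56 → 106.
Rows: 182 × 24/25 = 174.72 → 175.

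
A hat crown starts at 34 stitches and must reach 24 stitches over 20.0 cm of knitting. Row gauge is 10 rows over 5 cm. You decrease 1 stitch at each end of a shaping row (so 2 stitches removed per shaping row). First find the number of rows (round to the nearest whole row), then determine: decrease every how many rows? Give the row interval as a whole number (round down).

Decrease every 8th row.

Rows = 20.0 × 2 = 40.0 → 40 rows.
Stitches to remove: 10 → 5 shaping rows (at 2 st each).
40 / 5 = 8.00 → every 8 rows.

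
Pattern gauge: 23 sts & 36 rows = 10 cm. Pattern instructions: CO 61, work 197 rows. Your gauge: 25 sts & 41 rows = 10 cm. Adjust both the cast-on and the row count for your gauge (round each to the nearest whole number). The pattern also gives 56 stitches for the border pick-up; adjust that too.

Cast on 66 stitches; work 224 rows; border pick-up 61 stitches.

Stitches: 61 × 25/23 = 66.30 → 66.
Rows: 197 × 41/36 = 224.36 → 224.
border pick-up: 56 × 25/23 = 60.87 → 61.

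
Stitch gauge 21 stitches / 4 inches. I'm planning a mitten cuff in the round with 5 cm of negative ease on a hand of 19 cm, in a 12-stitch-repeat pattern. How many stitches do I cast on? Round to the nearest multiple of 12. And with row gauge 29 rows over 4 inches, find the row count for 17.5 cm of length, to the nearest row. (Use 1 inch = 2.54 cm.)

Finished = 19 − 5 = 14 cm.
14 cm × 1/2.54 = 5.51 inches.
21/4 = 5.25 sts per in; 5.51 × 5.25 = 28.94 sts.
Nearest multiple of 12 → 24.
17.5 cm = 6.89 inches; × 7.25 = 49.95 → 50 rows.

Cast on 24 stitches; work 50 rows.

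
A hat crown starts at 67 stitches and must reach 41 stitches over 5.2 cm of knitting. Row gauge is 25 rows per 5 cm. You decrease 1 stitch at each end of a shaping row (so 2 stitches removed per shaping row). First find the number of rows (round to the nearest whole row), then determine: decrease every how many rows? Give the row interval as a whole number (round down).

Decrease every 2nd row.

Rows = 5.2 × 5 = 26.0 → 26 rows.
Stitches to remove: 26 → 13 shaping rows (at 2 st each).
26 / 13 = 2.00 → every 2 rows.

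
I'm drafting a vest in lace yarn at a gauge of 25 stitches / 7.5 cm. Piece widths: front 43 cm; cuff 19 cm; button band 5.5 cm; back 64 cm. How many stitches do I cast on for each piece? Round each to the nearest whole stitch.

Rate = 25/7.5 = 3.333 sts per cm.
front: 43 × 3.333 = 143.33 → 143.
cuff: 19 × 3.333 = 63.33 → 63.
button band: 5.5 × 3.333 = 18.33 → 18.
back: 64 × 3.333 = 213.33 → 213.

front 143; cuff 63; button band 18; back 213.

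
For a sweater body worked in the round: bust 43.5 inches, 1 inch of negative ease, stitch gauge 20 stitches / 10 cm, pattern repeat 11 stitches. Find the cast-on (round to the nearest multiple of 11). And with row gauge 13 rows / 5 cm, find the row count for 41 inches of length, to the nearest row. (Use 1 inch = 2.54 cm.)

Cast on 220 stitches; work 271 rows.

Finished = 43.5 − 1 = 42.5 inches.
42.5 inches × 2.54 = 107.95 cm.
20/10 = 2 sts per cm; 107.95 × 2 = 215.90 sts.
Nearest multiple of 11 → 220.
41 inches = 104.14 cm; × 2.6 = 270.76 → 271 rows.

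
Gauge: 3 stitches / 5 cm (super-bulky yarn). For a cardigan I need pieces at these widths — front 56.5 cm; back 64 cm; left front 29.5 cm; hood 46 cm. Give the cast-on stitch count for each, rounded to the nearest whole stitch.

front 34; back 38; left front 18; hood 28.

Rate = 3/5 = 0.6 sts per cm.
front: 56.5 × 0.6 = 33.90 → 34.
back: 64 × 0.6 = 38.40 → 38.
left front: 29.5 × 0.6 = 17.70 → 18.
hood: 46 × 0.6 = 27.60 → 28.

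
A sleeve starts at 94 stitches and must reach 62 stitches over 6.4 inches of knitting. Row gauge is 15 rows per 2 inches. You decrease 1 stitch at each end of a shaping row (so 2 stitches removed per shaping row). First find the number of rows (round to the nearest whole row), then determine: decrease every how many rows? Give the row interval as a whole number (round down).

Decrease every 3rd row.

Rows = 6.4 × 7.5 = 48.0 → 48 rows.
Stitches to remove: 32 → 16 shaping rows (at 2 st each).
48 / 16 = 3.00 → every 3 rows.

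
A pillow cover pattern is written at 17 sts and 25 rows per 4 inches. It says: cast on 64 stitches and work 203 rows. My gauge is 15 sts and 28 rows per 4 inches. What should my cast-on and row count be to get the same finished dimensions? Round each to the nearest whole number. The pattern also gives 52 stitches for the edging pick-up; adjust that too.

Cast on 56 stitches; work 227 rows; edging pick-up 46 stitches.

Stitches: 64 × 15/17 = 56.47 → 56.
Rows: 203 × 28/25 = 227.36 → 227.
edging pick-up: 52 × 15/17 = 45.88 → 46.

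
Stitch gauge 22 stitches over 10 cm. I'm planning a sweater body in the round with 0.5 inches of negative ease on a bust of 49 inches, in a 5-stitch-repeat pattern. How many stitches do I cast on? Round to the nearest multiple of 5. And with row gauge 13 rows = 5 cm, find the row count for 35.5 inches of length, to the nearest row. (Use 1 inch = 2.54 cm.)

Finished = 49 − 0.5 = 48.5 inches.
48.5 inches × 2.54 = 123.19 cm.
22/10 = 2.2 sts per cm; 123.19 × 2.2 = 271.02 sts.
Nearest multiple of 5 → 270.
35.5 inches = 90.17 cm; × 2.6 = 234.44 → 234 rows.

Cast on 270 stitches; work 234 rows.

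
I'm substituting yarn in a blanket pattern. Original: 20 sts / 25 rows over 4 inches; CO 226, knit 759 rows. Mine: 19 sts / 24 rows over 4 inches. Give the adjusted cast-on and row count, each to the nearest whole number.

Cast on 215 stitches; work 729 rows.

Stitches: 226 × 19/20 = 214.70 → 215.
Rows: 759 × 24/25 = 728.64 → 729.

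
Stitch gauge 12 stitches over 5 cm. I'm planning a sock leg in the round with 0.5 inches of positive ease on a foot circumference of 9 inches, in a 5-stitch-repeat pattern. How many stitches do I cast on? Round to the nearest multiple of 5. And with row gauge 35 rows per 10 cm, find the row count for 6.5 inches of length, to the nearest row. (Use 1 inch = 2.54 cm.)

Cast on 60 stitches; work 58 rows.

Finished = 9 + 0.5 = 9.5 inches.
9.5 inches × 2.54 = 24.13 cm.
12/5 = 2.4 sts per cm; 24.13 × 2.4 = 57.91 sts.
Nearest multiple of 5 → 60.
6.5 inches = 16.51 cm; × 3.5 = 57.78 → 58 rows.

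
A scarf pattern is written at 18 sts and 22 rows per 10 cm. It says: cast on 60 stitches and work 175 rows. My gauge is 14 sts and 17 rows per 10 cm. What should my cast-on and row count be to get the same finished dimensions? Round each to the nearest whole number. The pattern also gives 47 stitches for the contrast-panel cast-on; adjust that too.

Stitches: 60 × 14/18 = 46.67 → 47.
Rows: 175 × 17/22 = 135.23 → 135.
contrast-panel cast-on: 47 × 14/18 = 36.56 → 37.

Cast on 47 stitches; work 135 rows; contrast-panel cast-on 37 stitches.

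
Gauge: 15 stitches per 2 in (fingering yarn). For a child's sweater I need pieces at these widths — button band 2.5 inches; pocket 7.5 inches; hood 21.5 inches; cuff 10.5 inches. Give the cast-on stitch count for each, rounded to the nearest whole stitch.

Rate = 15/2 = 7.5 sts per in.
button band: 2.5 × 7.5 = 18.75 → 19.
pocket: 7.5 × 7.5 = 56.25 → 56.
hood: 21.5 × 7.5 = 161.25 → 161.
cuff: 10.5 × 7.5 = 78.75 → 79.

button band 19; pocket 56; hood 161; cuff 79.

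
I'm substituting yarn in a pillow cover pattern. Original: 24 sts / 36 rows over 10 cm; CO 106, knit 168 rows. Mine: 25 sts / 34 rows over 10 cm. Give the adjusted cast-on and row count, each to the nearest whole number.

Cast on 110 stitches; work 159 rows.

Stitches: 106 × 25/24 = 110.42 → 110.
Rows: 168 × 34/36 = 158.67 → 159.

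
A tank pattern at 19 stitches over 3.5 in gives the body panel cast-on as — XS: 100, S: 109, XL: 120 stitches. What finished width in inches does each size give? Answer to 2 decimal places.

19/3.5 = 5.429 sts per in.
XS: 100 / 5.429 = 18.421 → 18.42 in.
S: 109 / 5.429 = 20.079 → 20.08 in.
XL: 120 / 5.429 = 22.105 → 22.11 in.

XS 18.42 inches; S 20.08 inches; XL 22.11 inches.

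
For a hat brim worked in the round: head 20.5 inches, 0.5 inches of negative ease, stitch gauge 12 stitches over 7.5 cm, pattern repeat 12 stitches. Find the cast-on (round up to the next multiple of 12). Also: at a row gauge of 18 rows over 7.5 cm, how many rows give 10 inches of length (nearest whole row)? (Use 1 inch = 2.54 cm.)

Cast on 84 stitches; work 61 rows.

Finished = 20.5 − 0.5 = 20 inches.
20 inches × 2.54 = 50.80 cm.
12/7.5 = 1.6 sts per cm; 50.80 × 1.6 = 81.28 sts.
Next multiple of 12 → 84.
10 inches = 25.40 cm; × 2.4 = 60.96 → 61 rows.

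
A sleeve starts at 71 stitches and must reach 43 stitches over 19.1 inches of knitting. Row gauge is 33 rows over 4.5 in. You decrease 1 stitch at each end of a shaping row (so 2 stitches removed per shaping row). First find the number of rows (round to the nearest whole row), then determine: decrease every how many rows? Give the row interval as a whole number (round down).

Rows = 19.1 × 7.333 = 140.1 → 140 rows.
Stitches to remove: 28 → 14 shaping rows (at 2 st each).
140 / 14 = 10.00 → every 10 rows.

Decrease every 10th row.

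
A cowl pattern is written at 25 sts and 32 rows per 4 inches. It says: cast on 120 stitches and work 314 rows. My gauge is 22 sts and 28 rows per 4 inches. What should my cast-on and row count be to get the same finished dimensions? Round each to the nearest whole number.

Cast on 106 stitches; work 275 rows.

Stitches: 120 × 22/25 = 105.60 → 106.
Rows: 314 × 28/32 = 274.75 → 275.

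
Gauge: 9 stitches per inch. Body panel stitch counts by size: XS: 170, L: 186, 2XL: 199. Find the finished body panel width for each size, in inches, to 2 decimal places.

XS 18.89 inches; L 20.67 inches; 2XL 22.11 inches.

9/1 = 9 sts per in.
XS: 170 / 9 = 18.889 → 18.89 in.
L: 186 / 9 = 20.667 → 20.67 in.
2XL: 199 / 9 = 22.111 → 22.11 in.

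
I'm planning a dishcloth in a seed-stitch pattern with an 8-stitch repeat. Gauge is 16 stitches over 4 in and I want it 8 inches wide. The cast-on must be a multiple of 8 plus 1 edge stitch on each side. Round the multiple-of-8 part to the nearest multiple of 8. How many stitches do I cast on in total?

34 stitches.

16 / 4 = 4 sts per inch.
8 × 4 = 32.00 sts.
Less 2 edge sts → 30.00 for the repeat.
Nearest multiple of 8: 32.
Add back 2 edge sts → 34.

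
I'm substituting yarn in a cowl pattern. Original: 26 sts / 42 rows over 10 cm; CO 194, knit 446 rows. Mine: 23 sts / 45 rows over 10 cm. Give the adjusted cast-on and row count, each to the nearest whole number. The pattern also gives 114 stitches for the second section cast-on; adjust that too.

Stitches: 194 × 23/26 = 171.62 → 172.
Rows: 446 × 45/42 = 477.86 → 478.
second section cast-on: 114 × 23/26 = 100.85 → 101.

Cast on 172 stitches; work 478 rows; second section cast-on 101 stitches.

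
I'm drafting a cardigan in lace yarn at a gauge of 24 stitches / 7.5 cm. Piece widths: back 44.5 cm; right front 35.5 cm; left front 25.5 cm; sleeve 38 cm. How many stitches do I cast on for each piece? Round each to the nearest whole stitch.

Rate = 24/7.5 = 3.2 sts per cm.
back: 44.5 × 3.2 = 142.40 → 142.
right front: 35.5 × 3.2 = 113.60 → 114.
left front: 25.5 × 3.2 = 81.60 → 82.
sleeve: 38 × 3.2 = 121.60 → 122.

back 142; right front 114; left front 82; sleeve 122.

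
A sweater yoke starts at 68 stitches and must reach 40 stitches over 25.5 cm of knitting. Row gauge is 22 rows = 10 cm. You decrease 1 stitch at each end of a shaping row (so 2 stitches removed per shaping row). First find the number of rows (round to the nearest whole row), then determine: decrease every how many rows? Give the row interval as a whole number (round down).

Decrease every 4th row.

Rows = 25.5 × 2.2 = 56.1 → 56 rows.
Stitches to remove: 28 → 14 shaping rows (at 2 st each).
56 / 14 = 4.00 → every 4 rows.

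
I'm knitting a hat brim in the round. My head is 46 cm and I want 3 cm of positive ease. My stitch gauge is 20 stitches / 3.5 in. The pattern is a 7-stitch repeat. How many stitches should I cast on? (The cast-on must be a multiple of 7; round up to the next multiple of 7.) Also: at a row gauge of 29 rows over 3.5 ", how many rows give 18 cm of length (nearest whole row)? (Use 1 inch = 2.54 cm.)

Finished = 46 + 3 = 49 cm.
49 cm × 1/2.54 = 19.29 inches.
20/3.5 = 5.714 sts per in; 19.29 × 5.714 = 110.24 sts.
Next multiple of 7 → 112.
18 cm = 7.09 inches; × 8.286 = 58.72 → 59 rows.

Cast on 112 stitches; work 59 rows.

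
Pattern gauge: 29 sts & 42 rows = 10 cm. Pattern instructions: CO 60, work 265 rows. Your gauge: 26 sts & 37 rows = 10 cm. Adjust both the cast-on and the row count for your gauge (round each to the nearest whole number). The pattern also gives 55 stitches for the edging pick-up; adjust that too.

Cast on 54 stitches; work 233 rows; edging pick-up 49 stitches.

Stitches: 60 × 26/29 = 53.79 → 54.
Rows: 265 × 37/42 = 233.45 → 233.
edging pick-up: 55 × 26/29 = 49.31 → 49.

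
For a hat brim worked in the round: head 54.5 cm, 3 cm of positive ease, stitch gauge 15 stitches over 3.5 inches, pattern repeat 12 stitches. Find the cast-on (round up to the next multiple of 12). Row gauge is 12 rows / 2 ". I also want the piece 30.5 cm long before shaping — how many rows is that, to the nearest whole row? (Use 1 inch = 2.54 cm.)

Finished = 54.5 + 3 = 57.5 cm.
57.5 cm × 1/2.54 = 22.64 inches.
15/3.5 = 4.286 sts per in; 22.64 × 4.286 = 97.02 sts.
Next multiple of 12 → 108.
30.5 cm = 12.01 inches; × 6 = 72.05 → 72 rows.

Cast on 108 stitches; work 72 rows.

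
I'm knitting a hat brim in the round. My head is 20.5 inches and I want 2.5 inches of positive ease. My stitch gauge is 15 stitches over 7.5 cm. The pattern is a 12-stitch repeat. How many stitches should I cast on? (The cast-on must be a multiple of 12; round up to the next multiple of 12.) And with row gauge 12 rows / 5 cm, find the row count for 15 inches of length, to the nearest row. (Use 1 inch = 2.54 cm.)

Cast on 120 stitches; work 91 rows.

Finished = 20.5 + 2.5 = 23 inches.
23 inches × 2.54 = 58.42 cm.
15/7.5 = 2 sts per cm; 58.42 × 2 = 116.84 sts.
Next multiple of 12 → 120.
15 inches = 38.10 cm; × 2.4 = 91.44 → 91 rows.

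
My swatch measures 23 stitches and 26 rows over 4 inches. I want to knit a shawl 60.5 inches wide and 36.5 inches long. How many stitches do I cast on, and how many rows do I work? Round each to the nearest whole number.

Cast on 348 stitches and work 237 rows.

Stitch gauge = 23/4 = 5.75 sts/in; 60.5 × 5.75 = 347.88 → 348 sts.
Row gauge = 26/4 = 6.5 rows/in; 36.5 × 6.5 = 237.25 → 237 rows.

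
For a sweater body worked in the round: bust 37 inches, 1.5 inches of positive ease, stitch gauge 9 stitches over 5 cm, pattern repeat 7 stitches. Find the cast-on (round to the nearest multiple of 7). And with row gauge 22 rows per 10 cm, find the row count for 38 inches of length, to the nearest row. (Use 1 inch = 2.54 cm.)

Cast on 175 stitches; work 212 rows.

Finished = 37 + 1.5 = 38.5 inches.
38.5 inches × 2.54 = 97.79 cm.
9/5 = 1.8 sts per cm; 97.79 × 1.8 = 176.02 sts.
Nearest multiple of 7 → 175.
38 inches = 96.52 cm; × 2.2 = 212.34 → 212 rows.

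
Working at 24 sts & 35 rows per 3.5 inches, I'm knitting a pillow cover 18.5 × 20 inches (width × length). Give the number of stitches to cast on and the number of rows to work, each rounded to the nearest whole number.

Stitch gauge = 24/3.5 = 6.857 sts/in; 18.5 × 6.857 = 126.86 → 127 sts.
Row gauge = 35/3.5 = 10 rows/in; 20 × 10 = 200.00 → 200 rows.

Cast on 127 stitches and work 200 rows.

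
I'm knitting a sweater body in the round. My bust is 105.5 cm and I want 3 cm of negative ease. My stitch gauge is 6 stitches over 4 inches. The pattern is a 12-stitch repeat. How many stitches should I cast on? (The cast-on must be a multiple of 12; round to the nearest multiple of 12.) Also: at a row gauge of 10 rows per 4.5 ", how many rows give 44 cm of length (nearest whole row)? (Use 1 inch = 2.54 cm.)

Cast on 60 stitches; work 38 rows.

Finished = 105.5 − 3 = 102.5 cm.
102.5 cm × 1/2.54 = 40.35 inches.
6/4 = 1.5 sts per in; 40.35 × 1.5 = 60.53 sts.
Nearest multiple of 12 → 60.
44 cm = 17.32 inches; × 2.222 = 38.50 → 38 rows.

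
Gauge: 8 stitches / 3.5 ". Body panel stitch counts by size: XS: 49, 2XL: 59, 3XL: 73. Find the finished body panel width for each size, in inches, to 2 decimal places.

XS 21.44 inches; 2XL 25.81 inches; 3XL 31.94 inches.

8/3.5 = 2.286 sts per in.
XS: 49 / 2.286 = 21.438 → 21.44 in.
2XL: 59 / 2.286 = 25.812 → 25.81 in.
3XL: 73 / 2.286 = 31.938 → 31.94 in.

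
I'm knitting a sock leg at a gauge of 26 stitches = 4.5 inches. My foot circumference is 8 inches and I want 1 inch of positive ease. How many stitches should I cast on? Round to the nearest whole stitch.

52 stitches.

Finished = 8 + 1 = 9 in.
26 / 4.5 = 5.778 sts per inch.
9.00 × 5.778 = 52.00 sts.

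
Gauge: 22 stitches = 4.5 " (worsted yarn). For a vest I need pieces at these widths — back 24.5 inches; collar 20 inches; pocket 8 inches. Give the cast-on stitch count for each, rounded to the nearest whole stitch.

back 120; collar 98; pocket 39.

Rate = 22/4.5 = 4.889 sts per in.
back: 24.5 × 4.889 = 119.78 → 120.
collar: 20 × 4.889 = 97.78 → 98.
pocket: 8 × 4.889 = 39.11 → 39.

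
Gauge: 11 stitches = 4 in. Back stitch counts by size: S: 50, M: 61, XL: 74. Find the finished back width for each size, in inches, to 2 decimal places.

S 18.18 inches; M 22.18 inches; XL 26.91 inches.

11/4 = 2.75 sts per in.
S: 50 / 2.75 = 18.182 → 18.18 in.
M: 61 / 2.75 = 22.182 → 22.18 in.
XL: 74 / 2.75 = 26.909 → 26.91 in.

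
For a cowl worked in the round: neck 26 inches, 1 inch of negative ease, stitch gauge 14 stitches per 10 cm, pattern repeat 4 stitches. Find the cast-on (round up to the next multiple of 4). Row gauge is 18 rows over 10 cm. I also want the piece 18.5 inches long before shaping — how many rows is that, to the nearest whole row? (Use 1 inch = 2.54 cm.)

Cast on 92 stitches; work 85 rows.

Finished = 26 − 1 = 25 inches.
25 inches × 2.54 = 63.50 cm.
14/10 = 1.4 sts per cm; 63.50 × 1.4 = 88.90 sts.
Next multiple of 4 → 92.
18.5 inches = 46.99 cm; × 1.8 = 84.58 → 85 rows.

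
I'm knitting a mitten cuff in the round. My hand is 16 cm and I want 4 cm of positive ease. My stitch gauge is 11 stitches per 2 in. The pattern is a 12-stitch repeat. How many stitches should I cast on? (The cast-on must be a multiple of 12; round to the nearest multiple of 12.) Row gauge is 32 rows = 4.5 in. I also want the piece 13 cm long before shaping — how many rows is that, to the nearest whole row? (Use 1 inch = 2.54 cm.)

Finished = 16 + 4 = 20 cm.
20 cm × 1/2.54 = 7.87 inches.
11/2 = 5.5 sts per in; 7.87 × 5.5 = 43.31 sts.
Nearest multiple of 12 → 48.
13 cm = 5.12 inches; × 7.111 = 36.40 → 36 rows.

Cast on 48 stitches; work 36 rows.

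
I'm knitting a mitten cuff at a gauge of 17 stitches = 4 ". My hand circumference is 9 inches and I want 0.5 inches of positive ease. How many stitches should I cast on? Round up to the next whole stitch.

Finished = 9 + 0.5 = 9.5 in.
17 / 4 = 4.25 sts per inch.
9.50 × 4.25 = 40.38 sts.
→ 41 sts.

CO 41 sts.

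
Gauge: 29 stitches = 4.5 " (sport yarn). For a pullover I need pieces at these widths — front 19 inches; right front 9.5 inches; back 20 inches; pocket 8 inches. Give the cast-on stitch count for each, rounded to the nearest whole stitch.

Rate = 29/4.5 = 6.444 sts per in.
front: 19 × 6.444 = 122.44 → 122.
right front: 9.5 × 6.444 = 61.22 → 61.
back: 20 × 6.444 = 128.89 → 129.
pocket: 8 × 6.444 = 51.56 → 52.

front 122; right front 61; back 129; pocket 52.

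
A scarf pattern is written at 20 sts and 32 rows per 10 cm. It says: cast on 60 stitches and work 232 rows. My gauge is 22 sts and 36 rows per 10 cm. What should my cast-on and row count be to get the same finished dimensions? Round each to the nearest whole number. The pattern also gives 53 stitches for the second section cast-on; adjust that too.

Stitches: 60 × 22/20 = 66.00 → 66.
Rows: 232 × 36/32 = 261.00 → 261.
second section cast-on: 53 × 22/20 = 58.30 → 58.

Cast on 66 stitches; work 261 rows; second section cast-on 58 stitches.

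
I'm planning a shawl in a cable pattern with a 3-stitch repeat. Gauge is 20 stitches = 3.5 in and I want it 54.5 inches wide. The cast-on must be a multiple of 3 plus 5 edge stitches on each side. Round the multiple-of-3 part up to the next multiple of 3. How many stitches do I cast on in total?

CO 313 sts.

20 / 3.5 = 5.714 sts per inch.
54.5 × 5.714 = 311.43 sts.
Less 10 edge sts → 301.43 for the repeat.
Next multiple of 3: 303.
Add back 10 edge sts → 313.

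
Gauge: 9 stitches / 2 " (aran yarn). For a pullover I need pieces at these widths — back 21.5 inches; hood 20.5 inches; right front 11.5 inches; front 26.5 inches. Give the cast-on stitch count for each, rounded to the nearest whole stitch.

Rate = 9/2 = 4.5 sts per in.
back: 21.5 × 4.5 = 96.75 → 97.
hood: 20.5 × 4.5 = 92.25 → 92.
right front: 11.5 × 4.5 = 51.75 → 52.
front: 26.5 × 4.5 = 119.25 → 119.

back 97; hood 92; right front 52; front 119.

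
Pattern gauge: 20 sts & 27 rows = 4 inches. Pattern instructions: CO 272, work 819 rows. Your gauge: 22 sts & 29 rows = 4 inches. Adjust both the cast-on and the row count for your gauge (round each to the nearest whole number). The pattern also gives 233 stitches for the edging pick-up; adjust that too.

Stitches: 272 × 22/20 = 299.20 → 299.
Rows: 819 × 29/27 = 879.67 → 880.
edging pick-up: 233 × 22/20 = 256.30 → 256.

Cast on 299 stitches; work 880 rows; edging pick-up 256 stitches.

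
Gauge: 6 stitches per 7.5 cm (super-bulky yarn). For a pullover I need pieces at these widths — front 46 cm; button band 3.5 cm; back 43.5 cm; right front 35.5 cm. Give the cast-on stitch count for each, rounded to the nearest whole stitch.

front 37; button band 3; back 35; right front 28.

Rate = 6/7.5 = 0.8 sts per cm.
front: 46 × 0.8 = 36.80 → 37.
button band: 3.5 × 0.8 = 2.80 → 3.
back: 43.5 × 0.8 = 34.80 → 35.
right front: 35.5 × 0.8 = 28.40 → 28.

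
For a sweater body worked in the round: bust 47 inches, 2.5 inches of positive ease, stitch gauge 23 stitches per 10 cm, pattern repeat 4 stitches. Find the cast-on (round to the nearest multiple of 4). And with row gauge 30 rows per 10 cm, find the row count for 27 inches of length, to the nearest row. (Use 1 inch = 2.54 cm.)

Finished = 47 + 2.5 = 49.5 inches.
49.5 inches × 2.54 = 125.73 cm.
23/10 = 2.3 sts per cm; 125.73 × 2.3 = 289.18 sts.
Nearest multiple of 4 → 288.
27 inches = 68.58 cm; × 3 = 205.74 → 206 rows.

Cast on 288 stitches; work 206 rows.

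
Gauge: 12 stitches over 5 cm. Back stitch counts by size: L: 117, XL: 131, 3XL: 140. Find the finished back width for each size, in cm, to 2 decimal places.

12/5 = 2.4 sts per cm.
L: 117 / 2.4 = 48.750 → 48.75 cm.
XL: 131 / 2.4 = 54.583 → 54.58 cm.
3XL: 140 / 2.4 = 58.333 → 58.33 cm.

L 48.75 cm; XL 54.58 cm; 3XL 58.33 cm.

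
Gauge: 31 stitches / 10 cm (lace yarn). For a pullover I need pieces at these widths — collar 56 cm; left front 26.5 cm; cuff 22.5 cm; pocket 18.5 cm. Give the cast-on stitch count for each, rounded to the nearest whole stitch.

Rate = 31/10 = 3.1 sts per cm.
collar: 56 × 3.1 = 173.60 → 174.
left front: 26.5 × 3.1 = 82.15 → 82.
cuff: 22.5 × 3.1 = 69.75 → 70.
pocket: 18.5 × 3.1 = 57.35 → 57.

collar 174; left front 82; cuff 70; pocket 57.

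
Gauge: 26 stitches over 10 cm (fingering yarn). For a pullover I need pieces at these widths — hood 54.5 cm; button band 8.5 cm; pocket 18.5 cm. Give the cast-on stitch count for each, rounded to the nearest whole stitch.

hood 142; button band 22; pocket 48.

Rate = 26/10 = 2.6 sts per cm.
hood: 54.5 × 2.6 = 141.70 → 142.
button band: 8.5 × 2.6 = 22.10 → 22.
pocket: 18.5 × 2.6 = 48.10 → 48.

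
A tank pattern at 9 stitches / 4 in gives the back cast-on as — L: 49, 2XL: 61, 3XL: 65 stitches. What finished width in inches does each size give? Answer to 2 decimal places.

L 21.78 inches; 2XL 27.11 inches; 3XL 28.89 inches.

9/4 = 2.25 sts per in.
L: 49 / 2.25 = 21.778 → 21.78 in.
2XL: 61 / 2.25 = 27.111 → 27.11 in.
3XL: 65 / 2.25 = 28.889 → 28.89 in.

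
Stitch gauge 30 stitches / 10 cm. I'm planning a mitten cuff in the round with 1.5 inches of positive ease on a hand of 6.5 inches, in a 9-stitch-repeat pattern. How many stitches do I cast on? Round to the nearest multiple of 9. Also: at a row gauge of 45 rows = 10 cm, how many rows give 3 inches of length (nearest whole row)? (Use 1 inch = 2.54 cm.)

Finished = 6.5 + 1.5 = 8 inches.
8 inches × 2.54 = 20.32 cm.
30/10 = 3 sts per cm; 20.32 × 3 = 60.96 sts.
Nearest multiple of 9 → 63.
3 inches = 7.62 cm; × 4.5 = 34.29 → 34 rows.

Cast on 63 stitches; work 34 rows.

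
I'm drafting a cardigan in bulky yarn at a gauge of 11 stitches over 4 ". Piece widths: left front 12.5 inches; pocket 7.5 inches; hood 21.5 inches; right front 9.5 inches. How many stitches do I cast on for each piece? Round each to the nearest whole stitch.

Rate = 11/4 = 2.75 sts per in.
left front: 12.5 × 2.75 = 34.38 → 34.
pocket: 7.5 × 2.75 = 20.62 → 21.
hood: 21.5 × 2.75 = 59.12 → 59.
right front: 9.5 × 2.75 = 26.12 → 26.

left front 34; pocket 21; hood 59; right front 26.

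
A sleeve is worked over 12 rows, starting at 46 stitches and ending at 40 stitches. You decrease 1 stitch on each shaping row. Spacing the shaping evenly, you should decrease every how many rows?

Stitches to remove: |40 − 46| = 6.
Shaping rows needed: 6 / 1 = 6.
12 rows / 6 = every 2 rows.

Decrease every 2nd row.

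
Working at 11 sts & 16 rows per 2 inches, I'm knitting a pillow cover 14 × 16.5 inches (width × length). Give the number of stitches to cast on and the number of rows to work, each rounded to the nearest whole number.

Stitch gauge = 11/2 = 5.5 sts/in; 14 × 5.5 = 77.00 → 77 sts.
Row gauge = 16/2 = 8 rows/in; 16.5 × 8 = 132.00 → 132 rows.

Cast on 77 stitches and work 132 rows.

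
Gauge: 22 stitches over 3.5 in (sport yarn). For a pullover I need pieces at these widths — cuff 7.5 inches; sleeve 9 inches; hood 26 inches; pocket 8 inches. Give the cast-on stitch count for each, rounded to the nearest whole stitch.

cuff 47; sleeve 57; hood 163; pocket 50.

Rate = 22/3.5 = 6.286 sts per in.
cuff: 7.5 × 6.286 = 47.14 → 47.
sleeve: 9 × 6.286 = 56.57 → 57.
hood: 26 × 6.286 = 163.43 → 163.
pocket: 8 × 6.286 = 50.29 → 50.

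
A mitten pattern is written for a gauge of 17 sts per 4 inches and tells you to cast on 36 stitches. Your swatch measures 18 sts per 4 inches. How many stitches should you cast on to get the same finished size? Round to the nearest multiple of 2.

Scale factor = 18 / 17 = 1.059.
36 × 18 / 17 = 38.12 sts.
→ 38 sts.

Cast on 38 stitches.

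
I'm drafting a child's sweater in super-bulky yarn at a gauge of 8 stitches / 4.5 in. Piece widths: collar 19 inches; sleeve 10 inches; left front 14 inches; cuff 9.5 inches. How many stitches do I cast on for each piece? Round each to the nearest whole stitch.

collar 34; sleeve 18; left front 25; cuff 17.

Rate = 8/4.5 = 1.778 sts per in.
collar: 19 × 1.778 = 33.78 → 34.
sleeve: 10 × 1.778 = 17.78 → 18.
left front: 14 × 1.778 = 24.89 → 25.
cuff: 9.5 × 1.778 = 16.89 → 17.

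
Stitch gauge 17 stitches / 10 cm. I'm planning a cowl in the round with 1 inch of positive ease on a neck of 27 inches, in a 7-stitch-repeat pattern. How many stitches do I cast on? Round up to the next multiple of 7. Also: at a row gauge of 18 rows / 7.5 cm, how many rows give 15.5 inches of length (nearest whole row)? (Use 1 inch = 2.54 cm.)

Cast on 126 stitches; work 94 rows.

Finished = 27 + 1 = 28 inches.
28 inches × 2.54 = 71.12 cm.
17/10 = 1.7 sts per cm; 71.12 × 1.7 = 120.90 sts.
Next multiple of 7 → 126.
15.5 inches = 39.37 cm; × 2.4 = 94.49 → 94 rows.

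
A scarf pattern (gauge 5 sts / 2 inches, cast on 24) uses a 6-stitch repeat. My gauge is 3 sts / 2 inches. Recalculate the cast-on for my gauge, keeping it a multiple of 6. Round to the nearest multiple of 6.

24 × 3 / 5 = 14.40.
Nearest multiple of 6: 12.

Cast on 12 stitches.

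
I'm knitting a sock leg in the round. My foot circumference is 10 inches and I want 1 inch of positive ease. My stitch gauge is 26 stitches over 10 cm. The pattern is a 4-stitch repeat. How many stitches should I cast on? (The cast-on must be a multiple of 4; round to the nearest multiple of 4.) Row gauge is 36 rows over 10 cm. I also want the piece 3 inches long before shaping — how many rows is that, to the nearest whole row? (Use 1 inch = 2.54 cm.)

Finished = 10 + 1 = 11 inches.
11 inches × 2.54 = 27.94 cm.
26/10 = 2.6 sts per cm; 27.94 × 2.6 = 72.64 sts.
Nearest multiple of 4 → 72.
3 inches = 7.62 cm; × 3.6 = 27.43 → 27 rows.

Cast on 72 stitches; work 27 rows.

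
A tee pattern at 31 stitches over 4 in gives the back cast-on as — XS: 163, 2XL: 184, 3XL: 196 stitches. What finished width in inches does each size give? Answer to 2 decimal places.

XS 21.03 inches; 2XL 23.74 inches; 3XL 25.29 inches.

31/4 = 7.75 sts per in.
XS: 163 / 7.75 = 21.032 → 21.03 in.
2XL: 184 / 7.75 = 23.742 → 23.74 in.
3XL: 196 / 7.75 = 25.290 → 25.29 in.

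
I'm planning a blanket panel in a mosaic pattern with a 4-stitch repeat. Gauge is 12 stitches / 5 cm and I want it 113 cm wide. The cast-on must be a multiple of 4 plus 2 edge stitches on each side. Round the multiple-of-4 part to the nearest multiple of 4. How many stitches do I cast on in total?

12 / 5 = 2.4 sts per cm.
113 × 2.4 = 271.20 sts.
Less 4 edge sts → 267.20 for the repeat.
Nearest multiple of 4: 268.
Add back 4 edge sts → 272.

272 stitches.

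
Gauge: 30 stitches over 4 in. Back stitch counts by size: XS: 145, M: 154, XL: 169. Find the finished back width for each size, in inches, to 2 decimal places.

30/4 = 7.5 sts per in.
XS: 145 / 7.5 = 19.333 → 19.33 in.
M: 154 / 7.5 = 20.533 → 20.53 in.
XL: 169 / 7.5 = 22.533 → 22.53 in.

XS 19.33 inches; M 20.53 inches; XL 22.53 inches.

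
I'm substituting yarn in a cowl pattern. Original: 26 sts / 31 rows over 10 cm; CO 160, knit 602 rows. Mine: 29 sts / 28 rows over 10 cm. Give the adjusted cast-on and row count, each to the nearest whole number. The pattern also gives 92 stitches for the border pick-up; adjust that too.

Stitches: 160 × 29/26 = 178.46 → 178.
Rows: 602 × 28/31 = 543.74 → 544.
border pick-up: 92 × 29/26 = 102.62 → 103.

Cast on 178 stitches; work 544 rows; border pick-up 103 stitches.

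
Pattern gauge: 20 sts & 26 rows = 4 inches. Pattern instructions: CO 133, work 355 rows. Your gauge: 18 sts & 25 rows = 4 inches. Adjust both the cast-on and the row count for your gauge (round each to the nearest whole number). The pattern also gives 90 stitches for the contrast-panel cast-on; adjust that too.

Stitches: 133 × 18/20 = 119.70 → 120.
Rows: 355 × 25/26 = 341.35 → 341.
contrast-panel cast-on: 90 × 18/20 = 81.00 → 81.

Cast on 120 stitches; work 341 rows; contrast-panel cast-on 81 stitches.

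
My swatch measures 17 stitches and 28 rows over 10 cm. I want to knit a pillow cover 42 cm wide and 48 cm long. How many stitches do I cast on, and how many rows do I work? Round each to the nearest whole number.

Stitch gauge = 17/10 = 1.7 sts/cm; 42 × 1.7 = 71.40 → 71 sts.
Row gauge = 28/10 = 2.8 rows/cm; 48 × 2.8 = 134.40 → 134 rows.

Cast on 71 stitches and work 134 rows.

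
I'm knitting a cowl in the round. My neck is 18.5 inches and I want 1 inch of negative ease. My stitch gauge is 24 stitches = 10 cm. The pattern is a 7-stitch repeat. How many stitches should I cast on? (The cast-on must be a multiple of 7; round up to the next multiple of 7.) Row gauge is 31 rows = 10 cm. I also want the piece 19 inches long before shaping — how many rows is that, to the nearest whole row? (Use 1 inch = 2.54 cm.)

Cast on 112 stitches; work 150 rows.

Finished = 18.5 − 1 = 17.5 inches.
17.5 inches × 2.54 = 44.45 cm.
24/10 = 2.4 sts per cm; 44.45 × 2.4 = 106.68 sts.
Next multiple of 7 → 112.
19 inches = 48.26 cm; × 3.1 = 149.61 → 150 rows.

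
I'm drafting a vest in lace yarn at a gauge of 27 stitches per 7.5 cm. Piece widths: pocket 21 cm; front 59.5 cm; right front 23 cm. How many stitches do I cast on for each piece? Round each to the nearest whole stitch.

pocket 76; front 214; right front 83.

Rate = 27/7.5 = 3.6 sts per cm.
pocket: 21 × 3.6 = 75.60 → 76.
front: 59.5 × 3.6 = 214.20 → 214.
right front: 23 × 3.6 = 82.80 → 83.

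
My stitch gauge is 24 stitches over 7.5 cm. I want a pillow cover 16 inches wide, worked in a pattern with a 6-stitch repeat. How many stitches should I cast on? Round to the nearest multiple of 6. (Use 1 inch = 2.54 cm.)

16 in = 16 × 2.54 = 40.64 cm.
24 / 7.5 = 3.2 sts/cm.
40.64 × 3.2 = 130.05 sts.
→ 132.

132 stitches.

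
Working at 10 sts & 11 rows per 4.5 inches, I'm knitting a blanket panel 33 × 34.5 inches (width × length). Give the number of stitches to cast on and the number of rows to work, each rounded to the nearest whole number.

Cast on 73 stitches and work 84 rows.

Stitch gauge = 10/4.5 = 2.222 sts/in; 33 × 2.222 = 73.33 → 73 sts.
Row gauge = 11/4.5 = 2.444 rows/in; 34.5 × 2.444 = 84.33 → 84 rows.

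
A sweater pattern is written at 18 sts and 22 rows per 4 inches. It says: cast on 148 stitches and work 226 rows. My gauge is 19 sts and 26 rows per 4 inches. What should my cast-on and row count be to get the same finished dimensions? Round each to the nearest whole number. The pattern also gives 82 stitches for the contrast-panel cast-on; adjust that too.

Cast on 156 stitches; work 267 rows; contrast-panel cast-on 87 stitches.

Stitches: 148 × 19/18 = 156.22 → 156.
Rows: 226 × 26/22 = 267.09 → 267.
contrast-panel cast-on: 82 × 19/18 = 86.56 → 87.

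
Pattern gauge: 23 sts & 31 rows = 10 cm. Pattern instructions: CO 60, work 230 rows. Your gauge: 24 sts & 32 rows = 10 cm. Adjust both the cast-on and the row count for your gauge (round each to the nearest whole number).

Cast on 63 stitches; work 237 rows.

Stitches: 60 × 24/23 = 62.61 → 63.
Rows: 230 × 32/31 = 237.42 → 237.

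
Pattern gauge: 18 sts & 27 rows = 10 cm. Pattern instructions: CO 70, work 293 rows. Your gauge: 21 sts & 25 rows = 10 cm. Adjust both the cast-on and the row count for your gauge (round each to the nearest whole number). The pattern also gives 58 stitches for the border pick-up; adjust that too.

Stitches: 70 × 21/18 = 81.67 → 82.
Rows: 293 × 25/27 = 271.30 → 271.
border pick-up: 58 × 21/18 = 67.67 → 68.

Cast on 82 stitches; work 271 rows; border pick-up 68 stitches.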